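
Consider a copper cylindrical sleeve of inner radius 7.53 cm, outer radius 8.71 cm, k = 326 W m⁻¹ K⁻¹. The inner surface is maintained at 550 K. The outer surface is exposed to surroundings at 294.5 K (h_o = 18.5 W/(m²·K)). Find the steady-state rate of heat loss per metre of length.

Series thermal resistances, inner to outer:
  R'_copper = ln(0.0871/0.0753)/(2πk) = 0.1456/(2π·326) = 7.107×10^-5 m·K/W
  R'_conv,out = 1/(2πr h) = 1/(2π·0.0871·18.5) = 0.09877 m·K/W
ΣR = 7.107×10^-5 + 0.09877 = 0.09884 m·K/W
Q' = ΔT/ΣR = (550 K − 294.5 K)/0.09884 = 2580 W/m

Q' = 2.58 kW/m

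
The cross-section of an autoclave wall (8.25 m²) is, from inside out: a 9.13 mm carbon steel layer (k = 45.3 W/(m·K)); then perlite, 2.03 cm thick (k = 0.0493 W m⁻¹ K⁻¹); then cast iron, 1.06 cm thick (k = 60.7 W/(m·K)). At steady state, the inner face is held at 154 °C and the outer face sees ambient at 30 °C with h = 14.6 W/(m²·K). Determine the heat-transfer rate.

Resistance network (inner→outer):
  R_carbon steel = L/(kA) = 0.00913/(45.3·8.25) = 2.443×10^-5 K/W
  R_perlite = L/(kA) = 0.0203/(0.0493·8.25) = 0.04991 K/W
  R_cast iron = L/(kA) = 0.0106/(60.7·8.25) = 2.117×10^-5 K/W
  R_conv,out = 1/(hA) = 1/(14.6·8.25) = 0.008302 K/W
ΣR = 2.443×10^-5 + 0.04991 + 2.117×10^-5 + 0.008302 = 0.05826 K/W
Q = ΔT/ΣR = (154 °C − 30 °C)/0.05826 = 2130 W

Q = 2.13 kW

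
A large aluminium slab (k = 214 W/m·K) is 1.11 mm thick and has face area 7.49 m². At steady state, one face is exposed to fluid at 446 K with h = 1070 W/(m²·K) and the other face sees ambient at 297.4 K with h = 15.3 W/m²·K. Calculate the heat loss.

Series thermal resistances, inner to outer:
  R_conv,in = 1/(hA) = 1/(1070·7.49) = 1.248×10^-4 K/W
  R_aluminium = L/(kA) = 0.00111/(214·7.49) = 6.925×10^-7 K/W
  R_conv,out = 1/(hA) = 1/(15.3·7.49) = 0.008726 K/W
ΣR = 1.248×10^-4 + 6.925×10^-7 + 0.008726 = 0.008851 K/W
Q = ΔT/ΣR = (446 K − 297.4 K)/0.008851 = 16800 W

Q = 16.8 kW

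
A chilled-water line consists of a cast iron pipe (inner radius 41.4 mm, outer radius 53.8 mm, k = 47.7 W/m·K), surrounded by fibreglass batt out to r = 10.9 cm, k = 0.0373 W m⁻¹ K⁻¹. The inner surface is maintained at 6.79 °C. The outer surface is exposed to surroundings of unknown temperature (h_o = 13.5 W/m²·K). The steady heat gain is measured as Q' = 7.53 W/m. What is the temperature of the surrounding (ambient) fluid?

Series resistances:
  R'_cast iron = ln(0.0538/0.0414)/(2πk) = 0.2620/(2π·47.7) = 8.742×10^-4 m·K/W
  R'_fibreglass batt = ln(0.109/0.0538)/(2πk) = 0.7061/(2π·0.0373) = 3.013 m·K/W
  R'_conv,out = 1/(2πr h) = 1/(2π·0.109·13.5) = 0.1082 m·K/W
ΣR = 3.122 m·K/W
ΔT = Q'·ΣR = 7.53 × 3.122 = 23.51 K
Heat flows inward, so T_out = T_in + ΔT = 6.79 + 23.51 = 30.3 °C

T_out = 30.3 °C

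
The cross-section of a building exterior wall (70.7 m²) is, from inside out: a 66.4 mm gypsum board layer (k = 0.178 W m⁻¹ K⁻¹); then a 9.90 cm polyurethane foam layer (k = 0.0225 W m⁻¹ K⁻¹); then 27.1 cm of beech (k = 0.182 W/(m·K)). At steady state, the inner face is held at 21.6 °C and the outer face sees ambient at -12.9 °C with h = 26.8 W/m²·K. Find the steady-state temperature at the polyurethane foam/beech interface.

T = -4.54 °C

Treat each layer as a resistance in series:
  R_gypsum board = L/(kA) = 0.0664/(0.178·70.7) = 0.005276 K/W
  R_polyurethane foam = L/(kA) = 0.0990/(0.0225·70.7) = 0.06223 K/W
  R_beech = L/(kA) = 0.271/(0.182·70.7) = 0.02106 K/W
  R_conv,out = 1/(hA) = 1/(26.8·70.7) = 5.278×10^-4 K/W
ΣR = 0.005276 + 0.06223 + 0.02106 + 5.278×10^-4 = 0.08909 K/W
Q = ΔT/ΣR = (21.6 °C − -12.9 °C)/0.08909 = 387.2 W
From the inner boundary to the polyurethane foam/beech interface, ΣR_partial = 0.06751 K/W.
T_interface = T_in − Q·ΣR_partial = 21.6 °C − (387.2)(0.06751) = -4.54 °C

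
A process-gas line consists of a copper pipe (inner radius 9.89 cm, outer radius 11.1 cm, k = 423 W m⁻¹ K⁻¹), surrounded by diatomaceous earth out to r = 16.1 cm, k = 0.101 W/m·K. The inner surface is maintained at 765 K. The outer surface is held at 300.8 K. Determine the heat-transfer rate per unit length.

Q' = 792 W/m

Treat each layer as a resistance in series:
  R'_copper = ln(0.111/0.0989)/(2πk) = 0.1154/(2π·423) = 4.343×10^-5 m·K/W
  R'_diatomaceous earth = ln(0.161/0.111)/(2πk) = 0.3719/(2π·0.101) = 0.5860 m·K/W
ΣR = 4.343×10^-5 + 0.5860 = 0.5860 m·K/W
Q' = ΔT/ΣR = (765 K − 300.8 K)/0.5860 = 792 W/m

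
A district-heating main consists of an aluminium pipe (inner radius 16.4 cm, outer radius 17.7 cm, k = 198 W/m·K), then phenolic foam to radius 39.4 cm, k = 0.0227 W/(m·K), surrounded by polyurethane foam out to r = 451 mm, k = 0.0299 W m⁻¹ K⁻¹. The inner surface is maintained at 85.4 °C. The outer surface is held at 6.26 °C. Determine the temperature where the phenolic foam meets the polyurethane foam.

T = 15.3 °C

Series thermal resistances, inner to outer:
  R'_aluminium = ln(0.177/0.164)/(2πk) = 0.07628/(2π·198) = 6.132×10^-5 m·K/W
  R'_phenolic foam = ln(0.394/0.177)/(2πk) = 0.8002/(2π·0.0227) = 5.610 m·K/W
  R'_polyurethane foam = ln(0.451/0.394)/(2πk) = 0.1351/(2π·0.0299) = 0.7192 m·K/W
ΣR = 6.132×10^-5 + 5.610 + 0.7192 = 6.329 m·K/W
Q' = ΔT/ΣR = (85.4 °C − 6.26 °C)/6.329 = 12.50 W/m
From the inner boundary to the phenolic foam/polyurethane foam interface, ΣR_partial = 5.610 m·K/W.
T_interface = T_in − Q'·ΣR_partial = 85.4 °C − (12.50)(5.610) = 15.3 °C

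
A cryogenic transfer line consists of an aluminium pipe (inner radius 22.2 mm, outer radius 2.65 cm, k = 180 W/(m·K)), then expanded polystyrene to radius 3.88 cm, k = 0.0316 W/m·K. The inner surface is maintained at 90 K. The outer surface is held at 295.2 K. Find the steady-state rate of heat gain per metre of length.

Q' = 107 W/m

Resistance network (inner→outer):
  R'_aluminium = ln(0.0265/0.0222)/(2πk) = 0.1771/(2π·180) = 1.565×10^-4 m·K/W
  R'_expanded polystyrene = ln(0.0388/0.0265)/(2πk) = 0.3813/(2π·0.0316) = 1.920 m·K/W
ΣR = 1.565×10^-4 + 1.920 = 1.920 m·K/W
Q' = ΔT/ΣR = (90 K − 295.2 K)/1.920 = -107 W/m
(Negative Q' ⇒ heat flows inward; heat gain = 107 W/m.)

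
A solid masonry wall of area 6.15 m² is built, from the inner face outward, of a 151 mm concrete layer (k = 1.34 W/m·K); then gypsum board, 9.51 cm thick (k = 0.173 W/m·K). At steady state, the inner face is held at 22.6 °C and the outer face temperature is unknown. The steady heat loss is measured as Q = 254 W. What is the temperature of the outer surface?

Sum the resistances:
  R_concrete = L/(kA) = 0.151/(1.34·6.15) = 0.01832 K/W
  R_gypsum board = L/(kA) = 0.0951/(0.173·6.15) = 0.08938 K/W
ΣR = 0.1077 K/W
ΔT = Q·ΣR = 254 × 0.1077 = 27.36 K
Heat flows outward, so T_out = T_in − ΔT = 22.6 − 27.36 = -4.76 °C

T_out = -4.76 °C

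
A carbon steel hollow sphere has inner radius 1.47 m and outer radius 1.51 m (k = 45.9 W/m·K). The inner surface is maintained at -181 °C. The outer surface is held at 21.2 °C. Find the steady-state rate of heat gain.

Q = 6470 kW

Q = 4πk·ΔT/(1/r₁ − 1/r₂) = 4π × 45.9 × 202.2 / (1/1.47 − 1/1.51) = 6.47×10^6 W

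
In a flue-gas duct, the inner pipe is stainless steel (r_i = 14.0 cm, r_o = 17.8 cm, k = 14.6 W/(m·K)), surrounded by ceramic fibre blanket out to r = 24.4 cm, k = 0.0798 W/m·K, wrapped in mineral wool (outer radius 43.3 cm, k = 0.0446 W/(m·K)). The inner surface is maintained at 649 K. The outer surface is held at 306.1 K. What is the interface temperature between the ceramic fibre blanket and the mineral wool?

T = 568 K

Resistance network (inner→outer):
  R'_stainless steel = ln(0.178/0.140)/(2πk) = 0.2401/(2π·14.6) = 0.002618 m·K/W
  R'_ceramic fibre blanket = ln(0.244/0.178)/(2πk) = 0.3154/(2π·0.0798) = 0.6290 m·K/W
  R'_mineral wool = ln(0.433/0.244)/(2πk) = 0.5736/(2π·0.0446) = 2.047 m·K/W
ΣR = 0.002618 + 0.6290 + 2.047 = 2.679 m·K/W
Q' = ΔT/ΣR = (649 K − 306.1 K)/2.679 = 128.0 W/m
From the inner boundary to the ceramic fibre blanket/mineral wool interface, ΣR_partial = 0.6316 m·K/W.
T_interface = T_in − Q'·ΣR_partial = 649 K − (128.0)(0.6316) = 568 K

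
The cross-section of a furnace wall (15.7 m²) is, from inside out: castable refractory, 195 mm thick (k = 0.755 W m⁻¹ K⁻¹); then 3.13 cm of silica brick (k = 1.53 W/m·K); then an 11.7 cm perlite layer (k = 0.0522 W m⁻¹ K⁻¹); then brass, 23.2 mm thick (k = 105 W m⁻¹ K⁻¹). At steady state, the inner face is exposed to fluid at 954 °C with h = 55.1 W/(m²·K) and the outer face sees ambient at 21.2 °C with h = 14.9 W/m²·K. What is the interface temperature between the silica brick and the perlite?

T = 848 °C

Series thermal resistances, inner to outer:
  R_conv,in = 1/(hA) = 1/(55.1·15.7) = 0.001156 K/W
  R_castable refractory = L/(kA) = 0.195/(0.755·15.7) = 0.01645 K/W
  R_silica brick = L/(kA) = 0.0313/(1.53·15.7) = 0.001303 K/W
  R_perlite = L/(kA) = 0.117/(0.0522·15.7) = 0.1428 K/W
  R_brass = L/(kA) = 0.0232/(105·15.7) = 1.407×10^-5 K/W
  R_conv,out = 1/(hA) = 1/(14.9·15.7) = 0.004275 K/W
ΣR = 0.001156 + 0.01645 + 0.001303 + 0.1428 + 1.407×10^-5 + 0.004275 = 0.1660 K/W
Q = ΔT/ΣR = (954 °C − 21.2 °C)/0.1660 = 5619 W
From the inner boundary to the silica brick/perlite interface, ΣR_partial = 0.01891 K/W.
T_interface = T_in − Q·ΣR_partial = 954 °C − (5619)(0.01891) = 848 °C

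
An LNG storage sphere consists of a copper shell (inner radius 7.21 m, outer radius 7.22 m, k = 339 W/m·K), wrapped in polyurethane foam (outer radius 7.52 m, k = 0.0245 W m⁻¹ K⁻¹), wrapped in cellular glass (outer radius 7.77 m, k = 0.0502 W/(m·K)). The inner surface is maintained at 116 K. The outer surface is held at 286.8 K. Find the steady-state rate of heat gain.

Q = 6.91 kW

Treat each layer as a resistance in series:
  R_copper = (1/7.21 − 1/7.22)/(4πk) = 1.921×10^-4/(4π·339) = 4.509×10^-8 K/W
  R_polyurethane foam = (1/7.22 − 1/7.52)/(4πk) = 0.005525/(4π·0.0245) = 0.01795 K/W
  R_cellular glass = (1/7.52 − 1/7.77)/(4πk) = 0.004279/(4π·0.0502) = 0.006782 K/W
ΣR = 4.509×10^-8 + 0.01795 + 0.006782 = 0.02473 K/W
Q = ΔT/ΣR = (116 K − 286.8 K)/0.02473 = -6910 W
(Negative Q ⇒ heat flows inward; heat gain = 6910 W.)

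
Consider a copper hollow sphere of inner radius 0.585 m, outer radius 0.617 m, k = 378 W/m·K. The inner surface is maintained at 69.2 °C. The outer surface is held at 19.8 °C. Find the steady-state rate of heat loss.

Q = 4πk·ΔT/(1/r₁ − 1/r₂) = 4π × 378 × 49.4 / (1/0.585 − 1/0.617) = 2.65×10^6 W

Q = 2650 kW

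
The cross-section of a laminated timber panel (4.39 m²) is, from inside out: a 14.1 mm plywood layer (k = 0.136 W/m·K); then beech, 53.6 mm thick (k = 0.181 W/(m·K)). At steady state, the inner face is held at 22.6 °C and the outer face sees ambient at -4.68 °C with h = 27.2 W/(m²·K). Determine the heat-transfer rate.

Q = 274 W

Series thermal resistances, inner to outer:
  R_plywood = L/(kA) = 0.0141/(0.136·4.39) = 0.02362 K/W
  R_beech = L/(kA) = 0.0536/(0.181·4.39) = 0.06746 K/W
  R_conv,out = 1/(hA) = 1/(27.2·4.39) = 0.008375 K/W
ΣR = 0.02362 + 0.06746 + 0.008375 = 0.09946 K/W
Q = ΔT/ΣR = (22.6 °C − -4.68 °C)/0.09946 = 274 W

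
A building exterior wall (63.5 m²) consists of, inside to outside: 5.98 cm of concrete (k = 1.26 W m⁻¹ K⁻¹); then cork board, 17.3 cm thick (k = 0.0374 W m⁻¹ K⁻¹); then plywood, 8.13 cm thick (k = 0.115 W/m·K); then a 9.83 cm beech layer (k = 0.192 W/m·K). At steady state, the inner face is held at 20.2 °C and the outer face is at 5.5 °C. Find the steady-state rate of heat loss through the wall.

Q = 158 W

Treat each layer as a resistance in series:
  R_concrete = L/(kA) = 0.0598/(1.26·63.5) = 7.474×10^-4 K/W
  R_cork board = L/(kA) = 0.173/(0.0374·63.5) = 0.07285 K/W
  R_plywood = L/(kA) = 0.0813/(0.115·63.5) = 0.01113 K/W
  R_beech = L/(kA) = 0.0983/(0.192·63.5) = 0.008063 K/W
ΣR = 7.474×10^-4 + 0.07285 + 0.01113 + 0.008063 = 0.09279 K/W
Q = ΔT/ΣR = (20.2 °C − 5.5 °C)/0.09279 = 158 W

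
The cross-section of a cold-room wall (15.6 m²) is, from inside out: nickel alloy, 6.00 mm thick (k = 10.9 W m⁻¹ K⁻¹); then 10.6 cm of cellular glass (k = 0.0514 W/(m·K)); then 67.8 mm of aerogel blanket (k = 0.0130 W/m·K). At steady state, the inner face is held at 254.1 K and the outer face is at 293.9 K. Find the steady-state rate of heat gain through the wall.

Resistance network (inner→outer):
  R_nickel alloy = L/(kA) = 0.00600/(10.9·15.6) = 3.529×10^-5 K/W
  R_cellular glass = L/(kA) = 0.106/(0.0514·15.6) = 0.1322 K/W
  R_aerogel blanket = L/(kA) = 0.0678/(0.0130·15.6) = 0.3343 K/W
ΣR = 3.529×10^-5 + 0.1322 + 0.3343 = 0.4665 K/W
Q = ΔT/ΣR = (254.1 K − 293.9 K)/0.4665 = -85.3 W
(Negative Q ⇒ heat flows inward; heat gain = 85.3 W.)

Q = 85.3 W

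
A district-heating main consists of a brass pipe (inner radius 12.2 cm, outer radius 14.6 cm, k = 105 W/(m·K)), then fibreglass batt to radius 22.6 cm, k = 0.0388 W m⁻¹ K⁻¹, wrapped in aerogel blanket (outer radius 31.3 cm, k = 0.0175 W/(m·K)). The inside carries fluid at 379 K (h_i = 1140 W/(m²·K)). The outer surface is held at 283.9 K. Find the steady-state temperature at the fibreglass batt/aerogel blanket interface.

T = 343.1 K

Treat each layer as a resistance in series:
  R'_conv,in = 1/(2πr h) = 1/(2π·0.122·1140) = 0.001144 m·K/W
  R'_brass = ln(0.146/0.122)/(2πk) = 0.1796/(2π·105) = 2.722×10^-4 m·K/W
  R'_fibreglass batt = ln(0.226/0.146)/(2πk) = 0.4369/(2π·0.0388) = 1.792 m·K/W
  R'_aerogel blanket = ln(0.313/0.226)/(2πk) = 0.3257/(2π·0.0175) = 2.962 m·K/W
ΣR = 0.001144 + 2.722×10^-4 + 1.792 + 2.962 = 4.755 m·K/W
Q' = ΔT/ΣR = (379 K − 283.9 K)/4.755 = 20.00 W/m
From the inner boundary to the fibreglass batt/aerogel blanket interface, ΣR_partial = 1.793 m·K/W.
T_interface = T_in − Q'·ΣR_partial = 379 K − (20.00)(1.793) = 343.1 K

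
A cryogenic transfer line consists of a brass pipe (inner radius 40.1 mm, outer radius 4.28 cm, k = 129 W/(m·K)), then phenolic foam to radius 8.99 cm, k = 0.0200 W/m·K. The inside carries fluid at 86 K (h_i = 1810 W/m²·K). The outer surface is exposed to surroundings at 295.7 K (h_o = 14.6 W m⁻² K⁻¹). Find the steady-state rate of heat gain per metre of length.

Q' = 34.8 W/m

Treat each layer as a resistance in series:
  R'_conv,in = 1/(2πr h) = 1/(2π·0.0401·1810) = 0.002193 m·K/W
  R'_brass = ln(0.0428/0.0401)/(2πk) = 0.06516/(2π·129) = 8.039×10^-5 m·K/W
  R'_phenolic foam = ln(0.0899/0.0428)/(2πk) = 0.7422/(2π·0.0200) = 5.906 m·K/W
  R'_conv,out = 1/(2πr h) = 1/(2π·0.0899·14.6) = 0.1213 m·K/W
ΣR = 0.002193 + 8.039×10^-5 + 5.906 + 0.1213 = 6.030 m·K/W
Q' = ΔT/ΣR = (86 K − 295.7 K)/6.030 = -34.8 W/m
(Negative Q' ⇒ heat flows inward; heat gain = 34.8 W/m.)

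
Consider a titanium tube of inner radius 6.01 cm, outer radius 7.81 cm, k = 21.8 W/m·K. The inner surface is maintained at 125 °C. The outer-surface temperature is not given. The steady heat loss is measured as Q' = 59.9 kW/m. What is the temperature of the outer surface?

Series resistances:
  R'_titanium = ln(0.0781/0.0601)/(2πk) = 0.2620/(2π·21.8) = 0.001913 m·K/W
ΣR = 0.001913 m·K/W
ΔT = Q'·ΣR = 59900 × 0.001913 = 114.6 K
Heat flows outward, so T_out = T_in − ΔT = 125 − 114.6 = 10.4 °C

T_out = 10.4 °C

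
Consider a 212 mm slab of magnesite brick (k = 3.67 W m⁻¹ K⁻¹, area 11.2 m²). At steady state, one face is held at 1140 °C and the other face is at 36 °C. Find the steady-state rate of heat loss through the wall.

Q = 214 kW

Q = kA·ΔT/L = 3.67 × 11.2 × |1140 °C − 36 °C| / 0.212 = 2.14×10^5 W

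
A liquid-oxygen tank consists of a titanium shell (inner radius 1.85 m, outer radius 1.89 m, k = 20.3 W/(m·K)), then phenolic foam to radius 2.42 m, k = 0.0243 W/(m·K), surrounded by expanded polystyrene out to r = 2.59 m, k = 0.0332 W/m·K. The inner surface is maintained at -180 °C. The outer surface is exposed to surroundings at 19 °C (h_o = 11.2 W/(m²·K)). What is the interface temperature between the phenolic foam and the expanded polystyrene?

Series thermal resistances, inner to outer:
  R_titanium = (1/1.85 − 1/1.89)/(4πk) = 0.01144/(4π·20.3) = 4.485×10^-5 K/W
  R_phenolic foam = (1/1.89 − 1/2.42)/(4πk) = 0.1159/(4π·0.0243) = 0.3795 K/W
  R_expanded polystyrene = (1/2.42 − 1/2.59)/(4πk) = 0.02712/(4π·0.0332) = 0.06501 K/W
  R_conv,out = 1/(4πr²h) = 1/(4π·2.59²·11.2) = 0.001059 K/W
ΣR = 4.485×10^-5 + 0.3795 + 0.06501 + 0.001059 = 0.4456 K/W
Q = ΔT/ΣR = (-180 °C − 19 °C)/0.4456 = -446.6 W
From the inner boundary to the phenolic foam/expanded polystyrene interface, ΣR_partial = 0.3795 K/W.
T_interface = T_in − Q·ΣR_partial = -180 °C − (-446.6)(0.3795) = -10.5 °C

T = -10.5 °C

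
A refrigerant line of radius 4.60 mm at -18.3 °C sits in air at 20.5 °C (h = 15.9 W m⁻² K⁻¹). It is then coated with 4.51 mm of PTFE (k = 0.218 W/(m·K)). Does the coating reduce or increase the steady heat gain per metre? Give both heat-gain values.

Critical radius for a cylinder: r_cr = k/h = 0.0137 m = 1.37 cm.
Outer radius after coating: r₂ = 0.00460 + 0.00451 = 0.00911 m.
Since r₁ < r_cr and r₂ ≤ r_cr, the coating moves toward the maximum at r_cr — heat gain rises.
Bare: R = 1/(2πr₁h) = 2.176 m·K/W; Q = 38.8/2.176 = 17.8 W/m.
Coated: R = R_cond + R_conv = 1.598 m·K/W; Q = 38.8/1.598 = 24.3 W/m.

increases: 17.8 → 24.3 W/m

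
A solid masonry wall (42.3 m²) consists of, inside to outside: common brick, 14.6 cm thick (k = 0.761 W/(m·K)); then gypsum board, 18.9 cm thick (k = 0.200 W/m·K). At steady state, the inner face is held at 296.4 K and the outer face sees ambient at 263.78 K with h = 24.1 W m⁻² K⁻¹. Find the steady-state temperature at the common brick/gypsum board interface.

T = 291.1 K

Series thermal resistances, inner to outer:
  R_common brick = L/(kA) = 0.146/(0.761·42.3) = 0.004536 K/W
  R_gypsum board = L/(kA) = 0.189/(0.200·42.3) = 0.02234 K/W
  R_conv,out = 1/(hA) = 1/(24.1·42.3) = 9.809×10^-4 K/W
ΣR = 0.004536 + 0.02234 + 9.809×10^-4 = 0.02786 K/W
Q = ΔT/ΣR = (296.4 K − 263.78 K)/0.02786 = 1171 W
From the inner boundary to the common brick/gypsum board interface, ΣR_partial = 0.004536 K/W.
T_interface = T_in − Q·ΣR_partial = 296.4 K − (1171)(0.004536) = 291.1 K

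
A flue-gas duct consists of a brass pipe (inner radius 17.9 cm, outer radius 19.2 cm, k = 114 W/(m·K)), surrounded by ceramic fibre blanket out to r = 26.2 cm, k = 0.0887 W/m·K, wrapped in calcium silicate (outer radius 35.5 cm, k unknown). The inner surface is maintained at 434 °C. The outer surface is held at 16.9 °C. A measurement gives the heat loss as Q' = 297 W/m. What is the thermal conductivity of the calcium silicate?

k = 0.0571 W/m·K

ΣR = ΔT/Q' = |434 − 16.9|/297 = 1.404 m·K/W
Known resistances:
  R'_brass = ln(0.192/0.179)/(2πk) = 0.07011/(2π·114) = 9.788×10^-5 m·K/W
  R'_ceramic fibre blanket = ln(0.262/0.192)/(2πk) = 0.3108/(2π·0.0887) = 0.5578 m·K/W
R_calcium silicate = ΣR − ΣR_known = 1.404 − 0.5579 = 0.8461 m·K/W
ln(r₂/r₁)/(2πk) = 0.8461 ⇒ k = 0.3038/(2π·0.8461) = 0.0571 W/m·K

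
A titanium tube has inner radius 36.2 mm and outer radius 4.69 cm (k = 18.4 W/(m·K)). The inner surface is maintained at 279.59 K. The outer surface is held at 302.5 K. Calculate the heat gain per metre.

Q' = 2πk·ΔT/ln(r₂/r₁) = 2π × 18.4 × 22.91 / ln(0.0469/0.0362) = 10200 W/m

Q' = 10200 W/m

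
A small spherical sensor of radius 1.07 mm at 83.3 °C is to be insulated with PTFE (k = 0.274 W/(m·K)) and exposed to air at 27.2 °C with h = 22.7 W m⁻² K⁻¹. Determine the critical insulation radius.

r_cr = 2.41 cm

For a sphere, r_cr = 2k_ins/h = 2·0.274/22.7 = 0.0241 m = 2.41 cm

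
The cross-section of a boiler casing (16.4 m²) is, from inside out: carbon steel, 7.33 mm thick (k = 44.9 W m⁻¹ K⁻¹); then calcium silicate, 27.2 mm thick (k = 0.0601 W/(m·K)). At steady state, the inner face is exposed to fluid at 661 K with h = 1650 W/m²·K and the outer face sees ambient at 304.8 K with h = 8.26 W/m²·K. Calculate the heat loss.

Q = 10.2 kW

Treat each layer as a resistance in series:
  R_conv,in = 1/(hA) = 1/(1650·16.4) = 3.695×10^-5 K/W
  R_carbon steel = L/(kA) = 0.00733/(44.9·16.4) = 9.954×10^-6 K/W
  R_calcium silicate = L/(kA) = 0.0272/(0.0601·16.4) = 0.02760 K/W
  R_conv,out = 1/(hA) = 1/(8.26·16.4) = 0.007382 K/W
ΣR = 3.695×10^-5 + 9.954×10^-6 + 0.02760 + 0.007382 = 0.03503 K/W
Q = ΔT/ΣR = (661 K − 304.8 K)/0.03503 = 10200 W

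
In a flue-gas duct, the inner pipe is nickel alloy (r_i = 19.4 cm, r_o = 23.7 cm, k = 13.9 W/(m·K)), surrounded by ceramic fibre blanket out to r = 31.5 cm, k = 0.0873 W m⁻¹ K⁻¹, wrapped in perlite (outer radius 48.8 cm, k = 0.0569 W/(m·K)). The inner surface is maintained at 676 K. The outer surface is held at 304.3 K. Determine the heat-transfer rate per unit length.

Treat each layer as a resistance in series:
  R'_nickel alloy = ln(0.237/0.194)/(2πk) = 0.2002/(2π·13.9) = 0.002292 m·K/W
  R'_ceramic fibre blanket = ln(0.315/0.237)/(2πk) = 0.2845/(2π·0.0873) = 0.5187 m·K/W
  R'_perlite = ln(0.488/0.315)/(2πk) = 0.4377/(2π·0.0569) = 1.224 m·K/W
ΣR = 0.002292 + 0.5187 + 1.224 = 1.745 m·K/W
Q' = ΔT/ΣR = (676 K − 304.3 K)/1.745 = 213 W/m

Q' = 213 W/m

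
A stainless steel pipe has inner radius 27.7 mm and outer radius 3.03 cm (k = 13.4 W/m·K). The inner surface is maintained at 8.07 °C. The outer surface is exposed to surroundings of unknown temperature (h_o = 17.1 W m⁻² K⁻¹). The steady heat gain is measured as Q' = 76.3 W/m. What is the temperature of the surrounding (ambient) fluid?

Sum the resistances:
  R'_stainless steel = ln(0.0303/0.0277)/(2πk) = 0.08972/(2π·13.4) = 0.001066 m·K/W
  R'_conv,out = 1/(2πr h) = 1/(2π·0.0303·17.1) = 0.3072 m·K/W
ΣR = 0.3082 m·K/W
ΔT = Q'·ΣR = 76.3 × 0.3082 = 23.52 K
Heat flows inward, so T_out = T_in + ΔT = 8.07 + 23.52 = 31.6 °C

T_out = 31.6 °C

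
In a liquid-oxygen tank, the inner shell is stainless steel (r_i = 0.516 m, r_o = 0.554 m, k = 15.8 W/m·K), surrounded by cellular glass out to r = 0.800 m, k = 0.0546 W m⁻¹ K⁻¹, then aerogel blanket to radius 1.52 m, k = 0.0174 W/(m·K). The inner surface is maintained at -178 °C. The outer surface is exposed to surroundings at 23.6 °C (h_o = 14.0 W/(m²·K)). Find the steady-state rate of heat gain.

Q = 57.3 W

Series thermal resistances, inner to outer:
  R_stainless steel = (1/0.516 − 1/0.554)/(4πk) = 0.1329/(4π·15.8) = 6.695×10^-4 K/W
  R_cellular glass = (1/0.554 − 1/0.800)/(4πk) = 0.5551/(4π·0.0546) = 0.8090 K/W
  R_aerogel blanket = (1/0.800 − 1/1.52)/(4πk) = 0.5921/(4π·0.0174) = 2.708 K/W
  R_conv,out = 1/(4πr²h) = 1/(4π·1.52²·14.0) = 0.002460 K/W
ΣR = 6.695×10^-4 + 0.8090 + 2.708 + 0.002460 = 3.520 K/W
Q = ΔT/ΣR = (-178 °C − 23.6 °C)/3.520 = -57.3 W
(Negative Q ⇒ heat flows inward; heat gain = 57.3 W.)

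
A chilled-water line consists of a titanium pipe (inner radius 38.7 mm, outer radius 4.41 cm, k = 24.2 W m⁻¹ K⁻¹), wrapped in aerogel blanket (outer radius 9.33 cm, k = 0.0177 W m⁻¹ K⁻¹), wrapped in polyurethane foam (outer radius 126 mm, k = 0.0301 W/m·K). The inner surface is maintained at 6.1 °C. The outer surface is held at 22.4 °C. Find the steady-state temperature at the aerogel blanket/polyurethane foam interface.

T = 19.3 °C

Treat each layer as a resistance in series:
  R'_titanium = ln(0.0441/0.0387)/(2πk) = 0.1306/(2π·24.2) = 8.590×10^-4 m·K/W
  R'_aerogel blanket = ln(0.0933/0.0441)/(2πk) = 0.7494/(2π·0.0177) = 6.738 m·K/W
  R'_polyurethane foam = ln(0.126/0.0933)/(2πk) = 0.3005/(2π·0.0301) = 1.589 m·K/W
ΣR = 8.590×10^-4 + 6.738 + 1.589 = 8.328 m·K/W
Q' = ΔT/ΣR = (6.1 °C − 22.4 °C)/8.328 = -1.957 W/m
From the inner boundary to the aerogel blanket/polyurethane foam interface, ΣR_partial = 6.739 m·K/W.
T_interface = T_in − Q'·ΣR_partial = 6.1 °C − (-1.957)(6.739) = 19.3 °C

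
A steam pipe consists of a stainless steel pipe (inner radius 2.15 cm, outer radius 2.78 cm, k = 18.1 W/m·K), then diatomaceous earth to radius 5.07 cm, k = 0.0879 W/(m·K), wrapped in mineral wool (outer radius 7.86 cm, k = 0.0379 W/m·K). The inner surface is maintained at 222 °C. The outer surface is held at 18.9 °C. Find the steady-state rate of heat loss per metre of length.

Series thermal resistances, inner to outer:
  R'_stainless steel = ln(0.0278/0.0215)/(2πk) = 0.2570/(2π·18.1) = 0.002260 m·K/W
  R'_diatomaceous earth = ln(0.0507/0.0278)/(2πk) = 0.6009/(2π·0.0879) = 1.088 m·K/W
  R'_mineral wool = ln(0.0786/0.0507)/(2πk) = 0.4384/(2π·0.0379) = 1.841 m·K/W
ΣR = 0.002260 + 1.088 + 1.841 = 2.931 m·K/W
Q' = ΔT/ΣR = (222 °C − 18.9 °C)/2.931 = 69.3 W/m

Q' = 69.3 W/m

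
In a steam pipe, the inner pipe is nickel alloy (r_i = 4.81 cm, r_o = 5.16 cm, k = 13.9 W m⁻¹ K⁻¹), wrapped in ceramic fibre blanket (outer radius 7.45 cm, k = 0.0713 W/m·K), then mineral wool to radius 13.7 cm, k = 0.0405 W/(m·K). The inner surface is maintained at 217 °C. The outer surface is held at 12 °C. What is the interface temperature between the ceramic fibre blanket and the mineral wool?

T = 165 °C

Series thermal resistances, inner to outer:
  R'_nickel alloy = ln(0.0516/0.0481)/(2πk) = 0.07024/(2π·13.9) = 8.042×10^-4 m·K/W
  R'_ceramic fibre blanket = ln(0.0745/0.0516)/(2πk) = 0.3673/(2π·0.0713) = 0.8198 m·K/W
  R'_mineral wool = ln(0.137/0.0745)/(2πk) = 0.6092/(2π·0.0405) = 2.394 m·K/W
ΣR = 8.042×10^-4 + 0.8198 + 2.394 = 3.215 m·K/W
Q' = ΔT/ΣR = (217 °C − 12 °C)/3.215 = 63.76 W/m
From the inner boundary to the ceramic fibre blanket/mineral wool interface, ΣR_partial = 0.8206 m·K/W.
T_interface = T_in − Q'·ΣR_partial = 217 °C − (63.76)(0.8206) = 165 °C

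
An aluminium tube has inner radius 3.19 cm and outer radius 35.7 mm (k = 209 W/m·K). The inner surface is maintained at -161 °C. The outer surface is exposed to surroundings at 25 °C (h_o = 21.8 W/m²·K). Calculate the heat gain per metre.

Q' = 909 W/m

Resistance network (inner→outer):
  R'_aluminium = ln(0.0357/0.0319)/(2πk) = 0.1125/(2π·209) = 8.570×10^-5 m·K/W
  R'_conv,out = 1/(2πr h) = 1/(2π·0.0357·21.8) = 0.2045 m·K/W
ΣR = 8.570×10^-5 + 0.2045 = 0.2046 m·K/W
Q' = ΔT/ΣR = (-161 °C − 25 °C)/0.2046 = -909 W/m
(Negative Q' ⇒ heat flows inward; heat gain = 909 W/m.)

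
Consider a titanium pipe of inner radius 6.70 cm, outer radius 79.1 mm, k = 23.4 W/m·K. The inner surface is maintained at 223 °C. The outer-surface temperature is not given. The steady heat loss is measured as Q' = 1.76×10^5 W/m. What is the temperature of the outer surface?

T_out = 24.3 °C

Sum the resistances:
  R'_titanium = ln(0.0791/0.0670)/(2πk) = 0.1660/(2π·23.4) = 0.001129 m·K/W
ΣR = 0.001129 m·K/W
ΔT = Q'·ΣR = 1.76×10^5 × 0.001129 = 198.7 K
Heat flows outward, so T_out = T_in − ΔT = 223 − 198.7 = 24.3 °C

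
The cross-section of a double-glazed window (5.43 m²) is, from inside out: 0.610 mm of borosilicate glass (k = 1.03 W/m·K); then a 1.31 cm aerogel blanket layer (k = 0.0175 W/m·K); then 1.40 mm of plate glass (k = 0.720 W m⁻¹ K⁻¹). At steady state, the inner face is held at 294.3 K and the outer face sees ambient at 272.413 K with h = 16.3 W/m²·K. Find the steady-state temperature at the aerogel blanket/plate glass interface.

Resistance network (inner→outer):
  R_borosilicate glass = L/(kA) = 6.10×10^-4/(1.03·5.43) = 1.091×10^-4 K/W
  R_aerogel blanket = L/(kA) = 0.0131/(0.0175·5.43) = 0.1379 K/W
  R_plate glass = L/(kA) = 0.00140/(0.720·5.43) = 3.581×10^-4 K/W
  R_conv,out = 1/(hA) = 1/(16.3·5.43) = 0.01130 K/W
ΣR = 1.091×10^-4 + 0.1379 + 3.581×10^-4 + 0.01130 = 0.1497 K/W
Q = ΔT/ΣR = (294.3 K − 272.413 K)/0.1497 = 146.2 W
From the inner boundary to the aerogel blanket/plate glass interface, ΣR_partial = 0.1380 K/W.
T_interface = T_in − Q·ΣR_partial = 294.3 K − (146.2)(0.1380) = 274.12 K

T = 274.12 K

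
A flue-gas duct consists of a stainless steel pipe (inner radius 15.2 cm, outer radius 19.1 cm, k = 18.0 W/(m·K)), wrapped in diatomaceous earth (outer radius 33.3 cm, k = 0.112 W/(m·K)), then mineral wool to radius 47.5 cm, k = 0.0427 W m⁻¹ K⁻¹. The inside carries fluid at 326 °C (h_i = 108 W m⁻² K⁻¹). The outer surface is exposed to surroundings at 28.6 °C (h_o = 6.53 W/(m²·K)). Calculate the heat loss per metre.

Q' = 137 W/m

Resistance network (inner→outer):
  R'_conv,in = 1/(2πr h) = 1/(2π·0.152·108) = 0.009695 m·K/W
  R'_stainless steel = ln(0.191/0.152)/(2πk) = 0.2284/(2π·18.0) = 0.002019 m·K/W
  R'_diatomaceous earth = ln(0.333/0.191)/(2πk) = 0.5559/(2π·0.112) = 0.7899 m·K/W
  R'_mineral wool = ln(0.475/0.333)/(2πk) = 0.3552/(2π·0.0427) = 1.324 m·K/W
  R'_conv,out = 1/(2πr h) = 1/(2π·0.475·6.53) = 0.05131 m·K/W
ΣR = 0.009695 + 0.002019 + 0.7899 + 1.324 + 0.05131 = 2.177 m·K/W
Q' = ΔT/ΣR = (326 °C − 28.6 °C)/2.177 = 137 W/m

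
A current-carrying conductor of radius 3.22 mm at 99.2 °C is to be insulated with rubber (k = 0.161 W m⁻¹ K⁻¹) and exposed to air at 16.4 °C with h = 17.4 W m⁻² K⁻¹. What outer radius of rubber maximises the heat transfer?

For a cylinder, r_cr = k_ins/h = 0.161/17.4 = 0.00925 m = 0.925 cm

r_cr = 0.925 cm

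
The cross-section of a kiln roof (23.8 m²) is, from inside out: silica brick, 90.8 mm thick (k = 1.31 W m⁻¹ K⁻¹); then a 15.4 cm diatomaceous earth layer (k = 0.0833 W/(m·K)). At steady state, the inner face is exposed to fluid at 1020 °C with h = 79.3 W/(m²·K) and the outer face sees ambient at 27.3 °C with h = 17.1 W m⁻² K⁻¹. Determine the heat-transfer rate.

Treat each layer as a resistance in series:
  R_conv,in = 1/(hA) = 1/(79.3·23.8) = 5.298×10^-4 K/W
  R_silica brick = L/(kA) = 0.0908/(1.31·23.8) = 0.002912 K/W
  R_diatomaceous earth = L/(kA) = 0.154/(0.0833·23.8) = 0.07768 K/W
  R_conv,out = 1/(hA) = 1/(17.1·23.8) = 0.002457 K/W
ΣR = 5.298×10^-4 + 0.002912 + 0.07768 + 0.002457 = 0.08358 K/W
Q = ΔT/ΣR = (1020 °C − 27.3 °C)/0.08358 = 11900 W

Q = 11.9 kW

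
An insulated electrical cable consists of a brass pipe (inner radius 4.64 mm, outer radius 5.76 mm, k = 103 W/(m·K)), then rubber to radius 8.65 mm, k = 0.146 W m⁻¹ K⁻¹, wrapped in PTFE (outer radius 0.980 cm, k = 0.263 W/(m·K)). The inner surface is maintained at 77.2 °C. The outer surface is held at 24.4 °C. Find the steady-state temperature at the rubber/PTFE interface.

T = 32.1 °C

Resistance network (inner→outer):
  R'_brass = ln(0.00576/0.00464)/(2πk) = 0.2162/(2π·103) = 3.341×10^-4 m·K/W
  R'_rubber = ln(0.00865/0.00576)/(2πk) = 0.4066/(2π·0.146) = 0.4433 m·K/W
  R'_PTFE = ln(0.00980/0.00865)/(2πk) = 0.1248/(2π·0.263) = 0.07554 m·K/W
ΣR = 3.341×10^-4 + 0.4433 + 0.07554 = 0.5192 m·K/W
Q' = ΔT/ΣR = (77.2 °C − 24.4 °C)/0.5192 = 101.7 W/m
From the inner boundary to the rubber/PTFE interface, ΣR_partial = 0.4436 m·K/W.
T_interface = T_in − Q'·ΣR_partial = 77.2 °C − (101.7)(0.4436) = 32.1 °C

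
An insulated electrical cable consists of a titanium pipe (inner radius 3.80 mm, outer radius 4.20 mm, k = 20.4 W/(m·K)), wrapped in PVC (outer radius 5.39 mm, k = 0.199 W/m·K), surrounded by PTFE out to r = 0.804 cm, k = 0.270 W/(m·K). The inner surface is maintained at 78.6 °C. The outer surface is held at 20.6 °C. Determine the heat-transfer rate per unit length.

Q' = 133 W/m

Treat each layer as a resistance in series:
  R'_titanium = ln(0.00420/0.00380)/(2πk) = 0.1001/(2π·20.4) = 7.808×10^-4 m·K/W
  R'_PVC = ln(0.00539/0.00420)/(2πk) = 0.2495/(2π·0.199) = 0.1995 m·K/W
  R'_PTFE = ln(0.00804/0.00539)/(2πk) = 0.3999/(2π·0.270) = 0.2357 m·K/W
ΣR = 7.808×10^-4 + 0.1995 + 0.2357 = 0.4360 m·K/W
Q' = ΔT/ΣR = (78.6 °C − 20.6 °C)/0.4360 = 133 W/m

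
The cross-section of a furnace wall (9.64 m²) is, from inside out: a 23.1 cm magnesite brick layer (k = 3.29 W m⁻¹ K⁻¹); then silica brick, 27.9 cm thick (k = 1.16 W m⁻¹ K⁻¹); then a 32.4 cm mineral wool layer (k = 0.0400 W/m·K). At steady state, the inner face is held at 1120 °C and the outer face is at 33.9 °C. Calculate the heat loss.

Treat each layer as a resistance in series:
  R_magnesite brick = L/(kA) = 0.231/(3.29·9.64) = 0.007283 K/W
  R_silica brick = L/(kA) = 0.279/(1.16·9.64) = 0.02495 K/W
  R_mineral wool = L/(kA) = 0.324/(0.0400·9.64) = 0.8402 K/W
ΣR = 0.007283 + 0.02495 + 0.8402 = 0.8724 K/W
Q = ΔT/ΣR = (1120 °C − 33.9 °C)/0.8724 = 1240 W

Q = 1240 W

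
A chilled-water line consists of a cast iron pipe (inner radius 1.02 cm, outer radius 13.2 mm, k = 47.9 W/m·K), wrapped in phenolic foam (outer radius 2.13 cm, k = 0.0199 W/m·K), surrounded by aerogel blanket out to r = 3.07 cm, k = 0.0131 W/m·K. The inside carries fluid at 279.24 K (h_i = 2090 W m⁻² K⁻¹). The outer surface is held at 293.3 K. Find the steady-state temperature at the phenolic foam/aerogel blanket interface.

Series thermal resistances, inner to outer:
  R'_conv,in = 1/(2πr h) = 1/(2π·0.0102·2090) = 0.007466 m·K/W
  R'_cast iron = ln(0.0132/0.0102)/(2πk) = 0.2578/(2π·47.9) = 8.567×10^-4 m·K/W
  R'_phenolic foam = ln(0.0213/0.0132)/(2πk) = 0.4785/(2π·0.0199) = 3.827 m·K/W
  R'_aerogel blanket = ln(0.0307/0.0213)/(2πk) = 0.3656/(2π·0.0131) = 4.441 m·K/W
ΣR = 0.007466 + 8.567×10^-4 + 3.827 + 4.441 = 8.276 m·K/W
Q' = ΔT/ΣR = (279.24 K − 293.3 K)/8.276 = -1.699 W/m
From the inner boundary to the phenolic foam/aerogel blanket interface, ΣR_partial = 3.835 m·K/W.
T_interface = T_in − Q'·ΣR_partial = 279.24 K − (-1.699)(3.835) = 285.8 K

T = 285.8 K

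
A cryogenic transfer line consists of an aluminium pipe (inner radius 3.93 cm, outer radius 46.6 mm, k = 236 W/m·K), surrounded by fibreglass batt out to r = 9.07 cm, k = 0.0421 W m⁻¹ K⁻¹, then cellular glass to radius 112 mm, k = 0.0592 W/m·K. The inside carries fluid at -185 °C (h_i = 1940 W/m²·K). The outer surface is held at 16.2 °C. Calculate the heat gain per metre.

Q' = 65.2 W/m

Resistance network (inner→outer):
  R'_conv,in = 1/(2πr h) = 1/(2π·0.0393·1940) = 0.002087 m·K/W
  R'_aluminium = ln(0.0466/0.0393)/(2πk) = 0.1704/(2π·236) = 1.149×10^-4 m·K/W
  R'_fibreglass batt = ln(0.0907/0.0466)/(2πk) = 0.6660/(2π·0.0421) = 2.518 m·K/W
  R'_cellular glass = ln(0.112/0.0907)/(2πk) = 0.2109/(2π·0.0592) = 0.5671 m·K/W
ΣR = 0.002087 + 1.149×10^-4 + 2.518 + 0.5671 = 3.087 m·K/W
Q' = ΔT/ΣR = (-185 °C − 16.2 °C)/3.087 = -65.2 W/m
(Negative Q' ⇒ heat flows inward; heat gain = 65.2 W/m.)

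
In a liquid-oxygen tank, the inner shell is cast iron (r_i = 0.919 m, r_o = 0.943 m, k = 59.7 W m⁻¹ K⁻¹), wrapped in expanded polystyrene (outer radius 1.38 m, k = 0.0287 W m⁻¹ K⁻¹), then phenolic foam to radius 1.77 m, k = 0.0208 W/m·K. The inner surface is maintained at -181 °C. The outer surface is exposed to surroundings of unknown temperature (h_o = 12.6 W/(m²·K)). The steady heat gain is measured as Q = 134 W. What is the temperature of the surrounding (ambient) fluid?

Series resistances:
  R_cast iron = (1/0.919 − 1/0.943)/(4πk) = 0.02769/(4π·59.7) = 3.691×10^-5 K/W
  R_expanded polystyrene = (1/0.943 − 1/1.38)/(4πk) = 0.3358/(4π·0.0287) = 0.9311 K/W
  R_phenolic foam = (1/1.38 − 1/1.77)/(4πk) = 0.1597/(4π·0.0208) = 0.6109 K/W
  R_conv,out = 1/(4πr²h) = 1/(4π·1.77²·12.6) = 0.002016 K/W
ΣR = 1.544 K/W
ΔT = Q·ΣR = 134 × 1.544 = 206.9 K
Heat flows inward, so T_out = T_in + ΔT = -181 + 206.9 = 25.9 °C

T_out = 25.9 °C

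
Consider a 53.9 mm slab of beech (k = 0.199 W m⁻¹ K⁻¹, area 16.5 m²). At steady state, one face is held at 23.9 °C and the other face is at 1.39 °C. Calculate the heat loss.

Q = kA·ΔT/L = 0.199 × 16.5 × |23.9 °C − 1.39 °C| / 0.0539 = 1370 W

Q = 1370 W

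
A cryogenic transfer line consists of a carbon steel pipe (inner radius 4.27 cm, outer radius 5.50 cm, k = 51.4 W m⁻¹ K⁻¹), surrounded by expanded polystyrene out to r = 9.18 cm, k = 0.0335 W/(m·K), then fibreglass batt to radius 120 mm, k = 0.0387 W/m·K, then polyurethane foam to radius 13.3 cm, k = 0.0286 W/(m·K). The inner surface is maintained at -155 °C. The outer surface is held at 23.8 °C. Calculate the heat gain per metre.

Resistance network (inner→outer):
  R'_carbon steel = ln(0.0550/0.0427)/(2πk) = 0.2531/(2π·51.4) = 7.838×10^-4 m·K/W
  R'_expanded polystyrene = ln(0.0918/0.0550)/(2πk) = 0.5123/(2π·0.0335) = 2.434 m·K/W
  R'_fibreglass batt = ln(0.120/0.0918)/(2πk) = 0.2679/(2π·0.0387) = 1.102 m·K/W
  R'_polyurethane foam = ln(0.133/0.120)/(2πk) = 0.1029/(2π·0.0286) = 0.5724 m·K/W
ΣR = 7.838×10^-4 + 2.434 + 1.102 + 0.5724 = 4.109 m·K/W
Q' = ΔT/ΣR = (-155 °C − 23.8 °C)/4.109 = -43.5 W/m
(Negative Q' ⇒ heat flows inward; heat gain = 43.5 W/m.)

Q' = 43.5 W/m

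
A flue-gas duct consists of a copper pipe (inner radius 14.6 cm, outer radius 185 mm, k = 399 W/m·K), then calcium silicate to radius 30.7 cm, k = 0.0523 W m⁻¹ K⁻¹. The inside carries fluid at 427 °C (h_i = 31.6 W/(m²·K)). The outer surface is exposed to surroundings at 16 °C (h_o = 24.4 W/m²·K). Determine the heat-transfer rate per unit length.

Treat each layer as a resistance in series:
  R'_conv,in = 1/(2πr h) = 1/(2π·0.146·31.6) = 0.03450 m·K/W
  R'_copper = ln(0.185/0.146)/(2πk) = 0.2367/(2π·399) = 9.444×10^-5 m·K/W
  R'_calcium silicate = ln(0.307/0.185)/(2πk) = 0.5065/(2π·0.0523) = 1.541 m·K/W
  R'_conv,out = 1/(2πr h) = 1/(2π·0.307·24.4) = 0.02125 m·K/W
ΣR = 0.03450 + 9.444×10^-5 + 1.541 + 0.02125 = 1.597 m·K/W
Q' = ΔT/ΣR = (427 °C − 16 °C)/1.597 = 257 W/m

Q' = 257 W/m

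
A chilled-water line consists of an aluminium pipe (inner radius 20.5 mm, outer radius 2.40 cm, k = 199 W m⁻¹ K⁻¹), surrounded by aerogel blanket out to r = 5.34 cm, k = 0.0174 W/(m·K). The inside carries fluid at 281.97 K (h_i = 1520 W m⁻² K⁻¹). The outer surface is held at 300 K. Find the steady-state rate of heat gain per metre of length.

Resistance network (inner→outer):
  R'_conv,in = 1/(2πr h) = 1/(2π·0.0205·1520) = 0.005108 m·K/W
  R'_aluminium = ln(0.0240/0.0205)/(2πk) = 0.1576/(2π·199) = 1.261×10^-4 m·K/W
  R'_aerogel blanket = ln(0.0534/0.0240)/(2πk) = 0.7998/(2π·0.0174) = 7.315 m·K/W
ΣR = 0.005108 + 1.261×10^-4 + 7.315 = 7.320 m·K/W
Q' = ΔT/ΣR = (281.97 K − 300 K)/7.320 = -2.46 W/m
(Negative Q' ⇒ heat flows inward; heat gain = 2.46 W/m.)

Q' = 2.46 W/m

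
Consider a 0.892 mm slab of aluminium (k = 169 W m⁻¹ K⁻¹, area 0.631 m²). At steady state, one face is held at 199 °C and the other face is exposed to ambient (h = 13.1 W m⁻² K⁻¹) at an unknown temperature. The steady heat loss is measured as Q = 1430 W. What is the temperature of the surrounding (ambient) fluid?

Series resistances:
  R_aluminium = L/(kA) = 8.92×10^-4/(169·0.631) = 8.365×10^-6 K/W
  R_conv,out = 1/(hA) = 1/(13.1·0.631) = 0.1210 K/W
ΣR = 0.1210 K/W
ΔT = Q·ΣR = 1430 × 0.1210 = 173.0 K
Heat flows outward, so T_out = T_in − ΔT = 199 − 173.0 = 26.0 °C

T_out = 26.0 °C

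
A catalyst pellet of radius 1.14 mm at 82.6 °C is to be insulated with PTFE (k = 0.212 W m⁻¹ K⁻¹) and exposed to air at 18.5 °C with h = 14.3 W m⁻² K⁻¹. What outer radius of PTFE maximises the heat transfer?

For a sphere, r_cr = 2k_ins/h = 2·0.212/14.3 = 0.0297 m = 2.97 cm

r_cr = 2.97 cm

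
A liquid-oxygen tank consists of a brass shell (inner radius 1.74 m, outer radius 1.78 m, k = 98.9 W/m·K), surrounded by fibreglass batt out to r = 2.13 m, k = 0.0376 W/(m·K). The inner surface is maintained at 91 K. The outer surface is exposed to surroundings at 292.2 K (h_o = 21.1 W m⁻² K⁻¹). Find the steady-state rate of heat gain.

Treat each layer as a resistance in series:
  R_brass = (1/1.74 − 1/1.78)/(4πk) = 0.01291/(4π·98.9) = 1.039×10^-5 K/W
  R_fibreglass batt = (1/1.78 − 1/2.13)/(4πk) = 0.09231/(4π·0.0376) = 0.1954 K/W
  R_conv,out = 1/(4πr²h) = 1/(4π·2.13²·21.1) = 8.313×10^-4 K/W
ΣR = 1.039×10^-5 + 0.1954 + 8.313×10^-4 = 0.1962 K/W
Q = ΔT/ΣR = (91 K − 292.2 K)/0.1962 = -1030 W
(Negative Q ⇒ heat flows inward; heat gain = 1030 W.)

Q = 1030 W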